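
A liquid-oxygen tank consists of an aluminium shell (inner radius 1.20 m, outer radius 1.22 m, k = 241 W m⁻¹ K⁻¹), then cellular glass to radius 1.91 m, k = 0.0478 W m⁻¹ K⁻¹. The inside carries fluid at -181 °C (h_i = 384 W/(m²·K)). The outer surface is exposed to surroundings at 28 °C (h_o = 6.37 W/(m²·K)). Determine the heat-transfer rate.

Series thermal resistances, inner to outer:
  R_conv,in = 1/(4πr²h) = 1/(4π·1.20²·384) = 1.439×10^-4 K/W
  R_aluminium = (1/1.20 − 1/1.22)/(4πk) = 0.01366/(4π·241) = 4.511×10^-6 K/W
  R_cellular glass = (1/1.22 − 1/1.91)/(4πk) = 0.2961/(4π·0.0478) = 0.4930 K/W
  R_conv,out = 1/(4πr²h) = 1/(4π·1.91²·6.37) = 0.003424 K/W
ΣR = 1.439×10^-4 + 4.511×10^-6 + 0.4930 + 0.003424 = 0.4966 K/W
Q = ΔT/ΣR = (-181 °C − 28 °C)/0.4966 = -421 W
(Negative Q ⇒ heat flows inward; heat gain = 421 W.)

Q = 421 W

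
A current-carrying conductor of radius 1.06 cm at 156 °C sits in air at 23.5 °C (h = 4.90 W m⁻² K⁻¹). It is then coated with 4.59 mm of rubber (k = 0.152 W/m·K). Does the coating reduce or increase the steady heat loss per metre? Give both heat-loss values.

increases: 43.2 → 52.7 W/m

Critical radius for a cylinder: r_cr = k/h = 0.0310 m = 3.10 cm.
Outer radius after coating: r₂ = 0.0106 + 0.00459 = 0.01519 m.
Since r₁ < r_cr and r₂ ≤ r_cr, the coating moves toward the maximum at r_cr — heat loss rises.
Bare: R = 1/(2πr₁h) = 3.064 m·K/W; Q = 132.5/3.064 = 43.2 W/m.
Coated: R = R_cond + R_conv = 2.515 m·K/W; Q = 132.5/2.515 = 52.7 W/m.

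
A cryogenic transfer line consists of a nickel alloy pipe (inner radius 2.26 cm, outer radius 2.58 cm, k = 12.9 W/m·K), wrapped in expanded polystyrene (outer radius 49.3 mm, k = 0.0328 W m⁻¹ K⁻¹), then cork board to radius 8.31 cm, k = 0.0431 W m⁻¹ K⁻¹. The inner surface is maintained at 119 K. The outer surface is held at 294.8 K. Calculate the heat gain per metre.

Resistance network (inner→outer):
  R'_nickel alloy = ln(0.0258/0.0226)/(2πk) = 0.1324/(2π·12.9) = 0.001634 m·K/W
  R'_expanded polystyrene = ln(0.0493/0.0258)/(2πk) = 0.6475/(2π·0.0328) = 3.142 m·K/W
  R'_cork board = ln(0.0831/0.0493)/(2πk) = 0.5221/(2π·0.0431) = 1.928 m·K/W
ΣR = 0.001634 + 3.142 + 1.928 = 5.072 m·K/W
Q' = ΔT/ΣR = (119 K − 294.8 K)/5.072 = -34.7 W/m
(Negative Q' ⇒ heat flows inward; heat gain = 34.7 W/m.)

Q' = 34.7 W/m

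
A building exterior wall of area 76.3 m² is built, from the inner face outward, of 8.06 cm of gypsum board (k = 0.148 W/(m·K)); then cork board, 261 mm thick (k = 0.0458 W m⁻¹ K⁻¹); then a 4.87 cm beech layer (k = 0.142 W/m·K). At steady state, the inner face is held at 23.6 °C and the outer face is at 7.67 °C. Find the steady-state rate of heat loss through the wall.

Q = 185 W

Series thermal resistances, inner to outer:
  R_gypsum board = L/(kA) = 0.0806/(0.148·76.3) = 0.007138 K/W
  R_cork board = L/(kA) = 0.261/(0.0458·76.3) = 0.07469 K/W
  R_beech = L/(kA) = 0.0487/(0.142·76.3) = 0.004495 K/W
ΣR = 0.007138 + 0.07469 + 0.004495 = 0.08632 K/W
Q = ΔT/ΣR = (23.6 °C − 7.67 °C)/0.08632 = 185 W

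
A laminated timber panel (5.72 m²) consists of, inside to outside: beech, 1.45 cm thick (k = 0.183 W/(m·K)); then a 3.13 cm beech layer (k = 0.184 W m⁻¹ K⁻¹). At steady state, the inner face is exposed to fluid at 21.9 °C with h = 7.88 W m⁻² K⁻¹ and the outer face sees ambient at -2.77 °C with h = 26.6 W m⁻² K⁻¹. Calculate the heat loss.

Q = 341 W

Resistance network (inner→outer):
  R_conv,in = 1/(hA) = 1/(7.88·5.72) = 0.02219 K/W
  R_beech = L/(kA) = 0.0145/(0.183·5.72) = 0.01385 K/W
  R_beech = L/(kA) = 0.0313/(0.184·5.72) = 0.02974 K/W
  R_conv,out = 1/(hA) = 1/(26.6·5.72) = 0.006572 K/W
ΣR = 0.02219 + 0.01385 + 0.02974 + 0.006572 = 0.07235 K/W
Q = ΔT/ΣR = (21.9 °C − -2.77 °C)/0.07235 = 341 W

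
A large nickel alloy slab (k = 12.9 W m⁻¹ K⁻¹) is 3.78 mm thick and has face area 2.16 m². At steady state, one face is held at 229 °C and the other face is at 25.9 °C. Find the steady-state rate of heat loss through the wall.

Q = 1500 kW

Q = kA·ΔT/L = 12.9 × 2.16 × |229 °C − 25.9 °C| / 0.00378 = 1.50×10^6 W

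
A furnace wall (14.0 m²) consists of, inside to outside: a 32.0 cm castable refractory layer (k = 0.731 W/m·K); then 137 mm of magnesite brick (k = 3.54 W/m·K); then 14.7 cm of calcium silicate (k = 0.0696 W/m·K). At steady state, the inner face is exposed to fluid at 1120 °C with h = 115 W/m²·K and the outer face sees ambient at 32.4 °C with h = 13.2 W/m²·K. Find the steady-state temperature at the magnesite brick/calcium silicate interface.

Resistance network (inner→outer):
  R_conv,in = 1/(hA) = 1/(115·14.0) = 6.211×10^-4 K/W
  R_castable refractory = L/(kA) = 0.320/(0.731·14.0) = 0.03127 K/W
  R_magnesite brick = L/(kA) = 0.137/(3.54·14.0) = 0.002764 K/W
  R_calcium silicate = L/(kA) = 0.147/(0.0696·14.0) = 0.1509 K/W
  R_conv,out = 1/(hA) = 1/(13.2·14.0) = 0.005411 K/W
ΣR = 6.211×10^-4 + 0.03127 + 0.002764 + 0.1509 + 0.005411 = 0.1910 K/W
Q = ΔT/ΣR = (1120 °C − 32.4 °C)/0.1910 = 5694 W
From the inner boundary to the magnesite brick/calcium silicate interface, ΣR_partial = 0.03466 K/W.
T_interface = T_in − Q·ΣR_partial = 1120 °C − (5694)(0.03466) = 923 °C

T = 923 °C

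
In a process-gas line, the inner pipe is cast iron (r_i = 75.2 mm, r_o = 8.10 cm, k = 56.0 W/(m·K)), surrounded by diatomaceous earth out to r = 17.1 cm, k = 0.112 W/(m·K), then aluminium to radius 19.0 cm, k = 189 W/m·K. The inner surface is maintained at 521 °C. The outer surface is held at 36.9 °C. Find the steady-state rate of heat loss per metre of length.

Q' = 456 W/m

Resistance network (inner→outer):
  R'_cast iron = ln(0.0810/0.0752)/(2πk) = 0.07430/(2π·56.0) = 2.112×10^-4 m·K/W
  R'_diatomaceous earth = ln(0.171/0.0810)/(2πk) = 0.7472/(2π·0.112) = 1.062 m·K/W
  R'_aluminium = ln(0.190/0.171)/(2πk) = 0.1054/(2π·189) = 8.872×10^-5 m·K/W
ΣR = 2.112×10^-4 + 1.062 + 8.872×10^-5 = 1.062 m·K/W
Q' = ΔT/ΣR = (521 °C − 36.9 °C)/1.062 = 456 W/m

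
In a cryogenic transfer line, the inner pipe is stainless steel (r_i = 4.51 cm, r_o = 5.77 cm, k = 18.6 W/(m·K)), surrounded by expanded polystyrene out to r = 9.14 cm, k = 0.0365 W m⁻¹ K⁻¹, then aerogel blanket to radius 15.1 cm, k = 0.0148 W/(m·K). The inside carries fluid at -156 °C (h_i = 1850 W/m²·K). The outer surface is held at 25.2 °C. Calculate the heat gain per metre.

Resistance network (inner→outer):
  R'_conv,in = 1/(2πr h) = 1/(2π·0.0451·1850) = 0.001908 m·K/W
  R'_stainless steel = ln(0.0577/0.0451)/(2πk) = 0.2464/(2π·18.6) = 0.002108 m·K/W
  R'_expanded polystyrene = ln(0.0914/0.0577)/(2πk) = 0.4600/(2π·0.0365) = 2.006 m·K/W
  R'_aerogel blanket = ln(0.151/0.0914)/(2πk) = 0.5020/(2π·0.0148) = 5.399 m·K/W
ΣR = 0.001908 + 0.002108 + 2.006 + 5.399 = 7.409 m·K/W
Q' = ΔT/ΣR = (-156 °C − 25.2 °C)/7.409 = -24.5 W/m
(Negative Q' ⇒ heat flows inward; heat gain = 24.5 W/m.)

Q' = 24.5 W/m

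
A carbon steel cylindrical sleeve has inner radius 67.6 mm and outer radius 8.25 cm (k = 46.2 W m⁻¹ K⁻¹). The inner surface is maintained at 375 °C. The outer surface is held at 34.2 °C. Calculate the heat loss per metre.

Q' = 2πk·ΔT/ln(r₂/r₁) = 2π × 46.2 × 340.8 / ln(0.0825/0.0676) = 4.97×10^5 W/m

Q' = 497 kW/m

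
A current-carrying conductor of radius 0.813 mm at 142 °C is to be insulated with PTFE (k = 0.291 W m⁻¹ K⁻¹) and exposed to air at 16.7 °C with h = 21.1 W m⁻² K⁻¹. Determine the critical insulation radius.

For a cylinder, r_cr = k_ins/h = 0.291/21.1 = 0.0138 m = 1.38 cm

r_cr = 1.38 cm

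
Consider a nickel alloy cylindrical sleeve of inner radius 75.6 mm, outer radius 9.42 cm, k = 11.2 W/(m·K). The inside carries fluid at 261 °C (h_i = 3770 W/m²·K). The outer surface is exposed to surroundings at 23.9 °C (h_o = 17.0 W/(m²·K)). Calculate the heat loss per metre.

Treat each layer as a resistance in series:
  R'_conv,in = 1/(2πr h) = 1/(2π·0.0756·3770) = 5.584×10^-4 m·K/W
  R'_nickel alloy = ln(0.0942/0.0756)/(2πk) = 0.2200/(2π·11.2) = 0.003126 m·K/W
  R'_conv,out = 1/(2πr h) = 1/(2π·0.0942·17.0) = 0.09938 m·K/W
ΣR = 5.584×10^-4 + 0.003126 + 0.09938 = 0.1031 m·K/W
Q' = ΔT/ΣR = (261 °C − 23.9 °C)/0.1031 = 2300 W/m

Q' = 2.30 kW/m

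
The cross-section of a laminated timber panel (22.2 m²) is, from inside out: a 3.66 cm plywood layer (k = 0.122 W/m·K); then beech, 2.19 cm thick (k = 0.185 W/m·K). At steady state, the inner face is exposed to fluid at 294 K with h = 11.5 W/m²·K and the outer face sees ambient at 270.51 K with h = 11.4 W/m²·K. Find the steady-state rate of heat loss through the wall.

Resistance network (inner→outer):
  R_conv,in = 1/(hA) = 1/(11.5·22.2) = 0.003917 K/W
  R_plywood = L/(kA) = 0.0366/(0.122·22.2) = 0.01351 K/W
  R_beech = L/(kA) = 0.0219/(0.185·22.2) = 0.005332 K/W
  R_conv,out = 1/(hA) = 1/(11.4·22.2) = 0.003951 K/W
ΣR = 0.003917 + 0.01351 + 0.005332 + 0.003951 = 0.02671 K/W
Q = ΔT/ΣR = (294 K − 270.51 K)/0.02671 = 879 W

Q = 879 W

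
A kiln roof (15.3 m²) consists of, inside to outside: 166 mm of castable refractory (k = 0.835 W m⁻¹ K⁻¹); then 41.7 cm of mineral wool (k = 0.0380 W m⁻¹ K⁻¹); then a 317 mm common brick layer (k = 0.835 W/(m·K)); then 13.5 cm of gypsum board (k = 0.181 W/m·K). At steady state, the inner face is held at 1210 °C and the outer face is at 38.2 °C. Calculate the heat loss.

Treat each layer as a resistance in series:
  R_castable refractory = L/(kA) = 0.166/(0.835·15.3) = 0.01299 K/W
  R_mineral wool = L/(kA) = 0.417/(0.0380·15.3) = 0.7172 K/W
  R_common brick = L/(kA) = 0.317/(0.835·15.3) = 0.02481 K/W
  R_gypsum board = L/(kA) = 0.135/(0.181·15.3) = 0.04875 K/W
ΣR = 0.01299 + 0.7172 + 0.02481 + 0.04875 = 0.8037 K/W
Q = ΔT/ΣR = (1210 °C − 38.2 °C)/0.8037 = 1460 W

Q = 1460 W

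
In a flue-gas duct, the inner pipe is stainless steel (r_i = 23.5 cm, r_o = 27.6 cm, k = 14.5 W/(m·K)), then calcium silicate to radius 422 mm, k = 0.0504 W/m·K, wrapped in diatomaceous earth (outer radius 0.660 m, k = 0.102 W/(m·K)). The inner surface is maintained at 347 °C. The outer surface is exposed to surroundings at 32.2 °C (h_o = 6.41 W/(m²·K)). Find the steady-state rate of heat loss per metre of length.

Resistance network (inner→outer):
  R'_stainless steel = ln(0.276/0.235)/(2πk) = 0.1608/(2π·14.5) = 0.001765 m·K/W
  R'_calcium silicate = ln(0.422/0.276)/(2πk) = 0.4246/(2π·0.0504) = 1.341 m·K/W
  R'_diatomaceous earth = ln(0.660/0.422)/(2πk) = 0.4472/(2π·0.102) = 0.6978 m·K/W
  R'_conv,out = 1/(2πr h) = 1/(2π·0.660·6.41) = 0.03762 m·K/W
ΣR = 0.001765 + 1.341 + 0.6978 + 0.03762 = 2.078 m·K/W
Q' = ΔT/ΣR = (347 °C − 32.2 °C)/2.078 = 151 W/m

Q' = 151 W/m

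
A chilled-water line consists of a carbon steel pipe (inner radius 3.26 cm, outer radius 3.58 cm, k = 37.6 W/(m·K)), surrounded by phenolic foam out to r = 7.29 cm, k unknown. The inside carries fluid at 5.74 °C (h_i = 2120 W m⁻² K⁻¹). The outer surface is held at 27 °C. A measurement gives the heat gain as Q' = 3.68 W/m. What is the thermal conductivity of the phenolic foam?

k = 0.0196 W/m·K

ΣR = ΔT/Q' = |5.74 − 27|/3.68 = 5.777 m·K/W
Known resistances:
  R'_conv,in = 1/(2πr h) = 1/(2π·0.0326·2120) = 0.002303 m·K/W
  R'_carbon steel = ln(0.0358/0.0326)/(2πk) = 0.09364/(2π·37.6) = 3.963×10^-4 m·K/W
R_phenolic foam = ΣR − ΣR_known = 5.777 − 0.002699 = 5.774 m·K/W
ln(r₂/r₁)/(2πk) = 5.774 ⇒ k = 0.7111/(2π·5.774) = 0.0196 W/m·K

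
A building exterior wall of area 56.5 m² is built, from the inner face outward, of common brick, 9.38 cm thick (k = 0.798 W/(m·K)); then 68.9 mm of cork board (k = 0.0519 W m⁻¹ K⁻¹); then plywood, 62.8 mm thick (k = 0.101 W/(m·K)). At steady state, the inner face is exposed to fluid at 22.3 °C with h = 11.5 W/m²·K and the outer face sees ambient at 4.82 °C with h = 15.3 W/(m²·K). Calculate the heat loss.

Q = 445 W

Resistance network (inner→outer):
  R_conv,in = 1/(hA) = 1/(11.5·56.5) = 0.001539 K/W
  R_common brick = L/(kA) = 0.0938/(0.798·56.5) = 0.002080 K/W
  R_cork board = L/(kA) = 0.0689/(0.0519·56.5) = 0.02350 K/W
  R_plywood = L/(kA) = 0.0628/(0.101·56.5) = 0.01100 K/W
  R_conv,out = 1/(hA) = 1/(15.3·56.5) = 0.001157 K/W
ΣR = 0.001539 + 0.002080 + 0.02350 + 0.01100 + 0.001157 = 0.03928 K/W
Q = ΔT/ΣR = (22.3 °C − 4.82 °C)/0.03928 = 445 W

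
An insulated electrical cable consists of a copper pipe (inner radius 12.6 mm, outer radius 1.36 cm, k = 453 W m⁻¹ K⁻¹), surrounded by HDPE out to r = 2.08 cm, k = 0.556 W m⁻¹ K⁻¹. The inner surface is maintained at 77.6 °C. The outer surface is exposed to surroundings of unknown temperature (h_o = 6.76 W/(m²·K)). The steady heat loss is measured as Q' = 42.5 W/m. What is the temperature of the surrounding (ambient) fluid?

T_out = 24.3 °C

Series resistances:
  R'_copper = ln(0.0136/0.0126)/(2πk) = 0.07637/(2π·453) = 2.683×10^-5 m·K/W
  R'_HDPE = ln(0.0208/0.0136)/(2πk) = 0.4249/(2π·0.556) = 0.1216 m·K/W
  R'_conv,out = 1/(2πr h) = 1/(2π·0.0208·6.76) = 1.132 m·K/W
ΣR = 1.254 m·K/W
ΔT = Q'·ΣR = 42.5 × 1.254 = 53.30 K
Heat flows outward, so T_out = T_in − ΔT = 77.6 − 53.30 = 24.3 °C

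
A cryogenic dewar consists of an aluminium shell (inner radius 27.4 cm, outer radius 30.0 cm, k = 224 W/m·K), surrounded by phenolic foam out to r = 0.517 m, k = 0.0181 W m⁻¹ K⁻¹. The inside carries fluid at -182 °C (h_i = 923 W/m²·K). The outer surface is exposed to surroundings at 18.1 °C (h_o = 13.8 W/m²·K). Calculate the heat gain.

Q = 32.4 W

Resistance network (inner→outer):
  R_conv,in = 1/(4πr²h) = 1/(4π·0.274²·923) = 0.001148 K/W
  R_aluminium = (1/0.274 − 1/0.300)/(4πk) = 0.3163/(4π·224) = 1.124×10^-4 K/W
  R_phenolic foam = (1/0.300 − 1/0.517)/(4πk) = 1.399/(4π·0.0181) = 6.151 K/W
  R_conv,out = 1/(4πr²h) = 1/(4π·0.517²·13.8) = 0.02157 K/W
ΣR = 0.001148 + 1.124×10^-4 + 6.151 + 0.02157 = 6.174 K/W
Q = ΔT/ΣR = (-182 °C − 18.1 °C)/6.174 = -32.4 W
(Negative Q ⇒ heat flows inward; heat gain = 32.4 W.)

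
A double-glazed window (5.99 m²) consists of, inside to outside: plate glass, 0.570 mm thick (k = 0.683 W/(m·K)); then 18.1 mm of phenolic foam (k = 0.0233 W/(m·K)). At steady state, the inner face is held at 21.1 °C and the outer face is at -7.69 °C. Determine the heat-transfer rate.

Q = 222 W

Resistance network (inner→outer):
  R_plate glass = L/(kA) = 5.70×10^-4/(0.683·5.99) = 1.393×10^-4 K/W
  R_phenolic foam = L/(kA) = 0.0181/(0.0233·5.99) = 0.1297 K/W
ΣR = 1.393×10^-4 + 0.1297 = 0.1298 K/W
Q = ΔT/ΣR = (21.1 °C − -7.69 °C)/0.1298 = 222 W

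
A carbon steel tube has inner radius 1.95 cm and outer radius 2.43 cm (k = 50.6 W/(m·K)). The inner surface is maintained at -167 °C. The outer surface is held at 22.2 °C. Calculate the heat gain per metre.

Q' = 2.73×10^5 W/m

Q' = 2πk·ΔT/ln(r₂/r₁) = 2π × 50.6 × 189.2 / ln(0.0243/0.0195) = 2.73×10^5 W/m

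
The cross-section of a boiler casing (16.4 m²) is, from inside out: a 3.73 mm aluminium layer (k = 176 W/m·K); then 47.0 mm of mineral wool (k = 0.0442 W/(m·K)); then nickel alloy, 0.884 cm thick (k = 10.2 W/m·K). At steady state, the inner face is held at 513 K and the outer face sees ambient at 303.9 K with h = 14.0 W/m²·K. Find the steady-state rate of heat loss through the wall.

Resistance network (inner→outer):
  R_aluminium = L/(kA) = 0.00373/(176·16.4) = 1.292×10^-6 K/W
  R_mineral wool = L/(kA) = 0.0470/(0.0442·16.4) = 0.06484 K/W
  R_nickel alloy = L/(kA) = 0.00884/(10.2·16.4) = 5.285×10^-5 K/W
  R_conv,out = 1/(hA) = 1/(14.0·16.4) = 0.004355 K/W
ΣR = 1.292×10^-6 + 0.06484 + 5.285×10^-5 + 0.004355 = 0.06925 K/W
Q = ΔT/ΣR = (513 K − 303.9 K)/0.06925 = 3020 W

Q = 3.02 kW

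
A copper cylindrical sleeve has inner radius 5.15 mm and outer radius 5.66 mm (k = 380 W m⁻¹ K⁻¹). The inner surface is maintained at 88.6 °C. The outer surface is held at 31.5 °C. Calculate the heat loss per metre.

Q' = 2πk·ΔT/ln(r₂/r₁) = 2π × 380 × 57.1 / ln(0.00566/0.00515) = 1.44×10^6 W/m

Q' = 1440 kW/m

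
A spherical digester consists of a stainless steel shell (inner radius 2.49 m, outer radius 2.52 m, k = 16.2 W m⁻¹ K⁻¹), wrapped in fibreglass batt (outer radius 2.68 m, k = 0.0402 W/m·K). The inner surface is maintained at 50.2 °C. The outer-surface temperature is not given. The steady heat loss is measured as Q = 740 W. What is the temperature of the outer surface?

Series resistances:
  R_stainless steel = (1/2.49 − 1/2.52)/(4πk) = 0.004781/(4π·16.2) = 2.349×10^-5 K/W
  R_fibreglass batt = (1/2.52 − 1/2.68)/(4πk) = 0.02369/(4π·0.0402) = 0.04690 K/W
ΣR = 0.04692 K/W
ΔT = Q·ΣR = 740 × 0.04692 = 34.72 K
Heat flows outward, so T_out = T_in − ΔT = 50.2 − 34.72 = 15.5 °C

T_out = 15.5 °C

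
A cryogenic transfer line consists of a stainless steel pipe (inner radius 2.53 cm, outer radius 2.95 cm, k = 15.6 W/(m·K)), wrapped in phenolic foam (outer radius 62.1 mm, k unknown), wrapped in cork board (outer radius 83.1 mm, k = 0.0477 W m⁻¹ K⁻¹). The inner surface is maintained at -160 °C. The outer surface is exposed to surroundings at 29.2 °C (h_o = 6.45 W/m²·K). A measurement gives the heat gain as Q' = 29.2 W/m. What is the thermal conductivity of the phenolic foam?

ΣR = ΔT/Q' = |-160 − 29.2|/29.2 = 6.479 m·K/W
Known resistances:
  R'_stainless steel = ln(0.0295/0.0253)/(2πk) = 0.1536/(2π·15.6) = 0.001567 m·K/W
  R'_cork board = ln(0.0831/0.0621)/(2πk) = 0.2913/(2π·0.0477) = 0.9719 m·K/W
  R'_conv,out = 1/(2πr h) = 1/(2π·0.0831·6.45) = 0.2969 m·K/W
R_phenolic foam = ΣR − ΣR_known = 6.479 − 1.270 = 5.209 m·K/W
ln(r₂/r₁)/(2πk) = 5.209 ⇒ k = 0.7444/(2π·5.209) = 0.0227 W/m·K

k = 0.0227 W/m·K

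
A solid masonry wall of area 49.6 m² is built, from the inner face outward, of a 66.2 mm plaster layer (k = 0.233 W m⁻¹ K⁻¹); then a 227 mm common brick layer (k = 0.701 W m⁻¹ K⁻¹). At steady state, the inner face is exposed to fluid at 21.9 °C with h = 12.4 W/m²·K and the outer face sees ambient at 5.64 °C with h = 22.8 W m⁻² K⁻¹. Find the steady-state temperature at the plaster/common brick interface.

T = 13.8 °C

Treat each layer as a resistance in series:
  R_conv,in = 1/(hA) = 1/(12.4·49.6) = 0.001626 K/W
  R_plaster = L/(kA) = 0.0662/(0.233·49.6) = 0.005728 K/W
  R_common brick = L/(kA) = 0.227/(0.701·49.6) = 0.006529 K/W
  R_conv,out = 1/(hA) = 1/(22.8·49.6) = 8.843×10^-4 K/W
ΣR = 0.001626 + 0.005728 + 0.006529 + 8.843×10^-4 = 0.01477 K/W
Q = ΔT/ΣR = (21.9 °C − 5.64 °C)/0.01477 = 1101 W
From the inner boundary to the plaster/common brick interface, ΣR_partial = 0.007354 K/W.
T_interface = T_in − Q·ΣR_partial = 21.9 °C − (1101)(0.007354) = 13.8 °C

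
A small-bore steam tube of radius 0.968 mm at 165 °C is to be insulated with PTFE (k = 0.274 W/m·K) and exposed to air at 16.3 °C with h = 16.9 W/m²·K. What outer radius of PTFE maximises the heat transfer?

For a cylinder, r_cr = k_ins/h = 0.274/16.9 = 0.0162 m = 1.62 cm

r_cr = 1.62 cm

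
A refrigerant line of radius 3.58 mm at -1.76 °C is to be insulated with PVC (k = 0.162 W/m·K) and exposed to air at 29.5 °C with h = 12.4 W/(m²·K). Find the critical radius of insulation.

r_cr = 1.31 cm

For a cylinder, r_cr = k_ins/h = 0.162/12.4 = 0.0131 m = 1.31 cm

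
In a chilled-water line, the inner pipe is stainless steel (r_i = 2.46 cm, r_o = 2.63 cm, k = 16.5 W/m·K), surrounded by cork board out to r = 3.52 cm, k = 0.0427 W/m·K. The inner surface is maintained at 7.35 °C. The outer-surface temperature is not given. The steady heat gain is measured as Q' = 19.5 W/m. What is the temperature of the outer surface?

Sum the resistances:
  R'_stainless steel = ln(0.0263/0.0246)/(2πk) = 0.06682/(2π·16.5) = 6.446×10^-4 m·K/W
  R'_cork board = ln(0.0352/0.0263)/(2πk) = 0.2915/(2π·0.0427) = 1.086 m·K/W
ΣR = 1.087 m·K/W
ΔT = Q'·ΣR = 19.5 × 1.087 = 21.20 K
Heat flows inward, so T_out = T_in + ΔT = 7.35 + 21.20 = 28.5 °C

T_out = 28.5 °C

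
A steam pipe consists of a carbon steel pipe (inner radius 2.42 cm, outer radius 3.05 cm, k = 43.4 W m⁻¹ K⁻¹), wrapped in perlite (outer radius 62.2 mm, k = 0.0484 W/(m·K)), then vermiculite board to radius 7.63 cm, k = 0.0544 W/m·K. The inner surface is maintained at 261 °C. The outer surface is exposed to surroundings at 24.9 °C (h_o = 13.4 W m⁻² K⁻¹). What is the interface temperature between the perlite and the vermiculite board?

T = 82.3 °C

Series thermal resistances, inner to outer:
  R'_carbon steel = ln(0.0305/0.0242)/(2πk) = 0.2314/(2π·43.4) = 8.485×10^-4 m·K/W
  R'_perlite = ln(0.0622/0.0305)/(2πk) = 0.7126/(2π·0.0484) = 2.343 m·K/W
  R'_vermiculite board = ln(0.0763/0.0622)/(2πk) = 0.2043/(2π·0.0544) = 0.5978 m·K/W
  R'_conv,out = 1/(2πr h) = 1/(2π·0.0763·13.4) = 0.1557 m·K/W
ΣR = 8.485×10^-4 + 2.343 + 0.5978 + 0.1557 = 3.097 m·K/W
Q' = ΔT/ΣR = (261 °C − 24.9 °C)/3.097 = 76.24 W/m
From the inner boundary to the perlite/vermiculite board interface, ΣR_partial = 2.344 m·K/W.
T_interface = T_in − Q'·ΣR_partial = 261 °C − (76.24)(2.344) = 82.3 °C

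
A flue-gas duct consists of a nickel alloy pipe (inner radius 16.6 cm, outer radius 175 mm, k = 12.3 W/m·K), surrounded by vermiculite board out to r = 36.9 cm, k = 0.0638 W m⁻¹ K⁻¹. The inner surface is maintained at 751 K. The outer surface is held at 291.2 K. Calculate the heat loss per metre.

Q' = 247 W/m

Resistance network (inner→outer):
  R'_nickel alloy = ln(0.175/0.166)/(2πk) = 0.05280/(2π·12.3) = 6.832×10^-4 m·K/W
  R'_vermiculite board = ln(0.369/0.175)/(2πk) = 0.7460/(2π·0.0638) = 1.861 m·K/W
ΣR = 6.832×10^-4 + 1.861 = 1.862 m·K/W
Q' = ΔT/ΣR = (751 K − 291.2 K)/1.862 = 247 W/m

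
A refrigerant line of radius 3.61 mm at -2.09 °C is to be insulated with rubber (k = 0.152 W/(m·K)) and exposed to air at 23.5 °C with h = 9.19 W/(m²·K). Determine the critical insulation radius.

For a cylinder, r_cr = k_ins/h = 0.152/9.19 = 0.0165 m = 1.65 cm

r_cr = 1.65 cm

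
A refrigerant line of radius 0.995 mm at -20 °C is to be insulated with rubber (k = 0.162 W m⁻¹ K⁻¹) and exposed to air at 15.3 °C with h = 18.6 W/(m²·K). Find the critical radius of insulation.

For a cylinder, r_cr = k_ins/h = 0.162/18.6 = 0.00871 m = 0.871 cm

r_cr = 0.871 cm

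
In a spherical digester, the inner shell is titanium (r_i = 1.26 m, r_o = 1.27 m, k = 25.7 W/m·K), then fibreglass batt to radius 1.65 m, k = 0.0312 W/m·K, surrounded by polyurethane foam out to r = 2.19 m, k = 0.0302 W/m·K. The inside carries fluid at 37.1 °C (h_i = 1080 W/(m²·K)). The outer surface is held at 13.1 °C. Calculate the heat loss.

Series thermal resistances, inner to outer:
  R_conv,in = 1/(4πr²h) = 1/(4π·1.26²·1080) = 4.641×10^-5 K/W
  R_titanium = (1/1.26 − 1/1.27)/(4πk) = 0.006249/(4π·25.7) = 1.935×10^-5 K/W
  R_fibreglass batt = (1/1.27 − 1/1.65)/(4πk) = 0.1813/(4π·0.0312) = 0.4625 K/W
  R_polyurethane foam = (1/1.65 − 1/2.19)/(4πk) = 0.1494/(4π·0.0302) = 0.3938 K/W
ΣR = 4.641×10^-5 + 1.935×10^-5 + 0.4625 + 0.3938 = 0.8564 K/W
Q = ΔT/ΣR = (37.1 °C − 13.1 °C)/0.8564 = 28.0 W

Q = 28.0 W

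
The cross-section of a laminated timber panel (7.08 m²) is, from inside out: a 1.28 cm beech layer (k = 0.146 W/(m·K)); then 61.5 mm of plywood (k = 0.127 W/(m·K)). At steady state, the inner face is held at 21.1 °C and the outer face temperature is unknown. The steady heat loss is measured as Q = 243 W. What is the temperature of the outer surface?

T_out = 1.47 °C

Series resistances:
  R_beech = L/(kA) = 0.0128/(0.146·7.08) = 0.01238 K/W
  R_plywood = L/(kA) = 0.0615/(0.127·7.08) = 0.06840 K/W
ΣR = 0.08078 K/W
ΔT = Q·ΣR = 243 × 0.08078 = 19.63 K
Heat flows outward, so T_out = T_in − ΔT = 21.1 − 19.63 = 1.47 °C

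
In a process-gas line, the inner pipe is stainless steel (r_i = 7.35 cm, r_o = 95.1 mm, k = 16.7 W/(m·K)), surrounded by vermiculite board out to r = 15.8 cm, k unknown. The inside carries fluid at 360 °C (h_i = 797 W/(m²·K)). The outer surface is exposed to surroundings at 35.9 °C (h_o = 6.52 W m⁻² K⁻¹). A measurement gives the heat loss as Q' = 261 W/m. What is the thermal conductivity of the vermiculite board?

ΣR = ΔT/Q' = |360 − 35.9|/261 = 1.242 m·K/W
Known resistances:
  R'_conv,in = 1/(2πr h) = 1/(2π·0.0735·797) = 0.002717 m·K/W
  R'_stainless steel = ln(0.0951/0.0735)/(2πk) = 0.2576/(2π·16.7) = 0.002455 m·K/W
  R'_conv,out = 1/(2πr h) = 1/(2π·0.158·6.52) = 0.1545 m·K/W
R_vermiculite board = ΣR − ΣR_known = 1.242 − 0.1597 = 1.082 m·K/W
ln(r₂/r₁)/(2πk) = 1.082 ⇒ k = 0.5077/(2π·1.082) = 0.0747 W/m·K

k = 0.0747 W/m·K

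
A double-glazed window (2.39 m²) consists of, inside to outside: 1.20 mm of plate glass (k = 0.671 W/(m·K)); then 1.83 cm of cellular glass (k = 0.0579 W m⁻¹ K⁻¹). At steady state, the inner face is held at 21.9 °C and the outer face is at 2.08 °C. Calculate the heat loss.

Resistance network (inner→outer):
  R_plate glass = L/(kA) = 0.00120/(0.671·2.39) = 7.483×10^-4 K/W
  R_cellular glass = L/(kA) = 0.0183/(0.0579·2.39) = 0.1322 K/W
ΣR = 7.483×10^-4 + 0.1322 = 0.1329 K/W
Q = ΔT/ΣR = (21.9 °C − 2.08 °C)/0.1329 = 149 W

Q = 149 W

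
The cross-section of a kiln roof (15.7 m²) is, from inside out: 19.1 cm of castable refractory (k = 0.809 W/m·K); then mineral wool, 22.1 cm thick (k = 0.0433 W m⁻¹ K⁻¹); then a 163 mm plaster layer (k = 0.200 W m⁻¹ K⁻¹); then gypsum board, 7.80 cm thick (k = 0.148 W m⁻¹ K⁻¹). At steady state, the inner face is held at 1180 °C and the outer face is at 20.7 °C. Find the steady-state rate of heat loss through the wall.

Q = 2720 W

Treat each layer as a resistance in series:
  R_castable refractory = L/(kA) = 0.191/(0.809·15.7) = 0.01504 K/W
  R_mineral wool = L/(kA) = 0.221/(0.0433·15.7) = 0.3251 K/W
  R_plaster = L/(kA) = 0.163/(0.200·15.7) = 0.05191 K/W
  R_gypsum board = L/(kA) = 0.0780/(0.148·15.7) = 0.03357 K/W
ΣR = 0.01504 + 0.3251 + 0.05191 + 0.03357 = 0.4256 K/W
Q = ΔT/ΣR = (1180 °C − 20.7 °C)/0.4256 = 2720 W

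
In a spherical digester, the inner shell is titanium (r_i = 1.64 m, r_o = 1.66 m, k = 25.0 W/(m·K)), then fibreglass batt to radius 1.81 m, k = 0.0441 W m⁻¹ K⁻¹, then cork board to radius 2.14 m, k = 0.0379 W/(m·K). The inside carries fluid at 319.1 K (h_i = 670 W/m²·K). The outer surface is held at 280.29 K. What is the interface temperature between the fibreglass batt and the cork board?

T = 306.1 K

Treat each layer as a resistance in series:
  R_conv,in = 1/(4πr²h) = 1/(4π·1.64²·670) = 4.416×10^-5 K/W
  R_titanium = (1/1.64 − 1/1.66)/(4πk) = 0.007346/(4π·25.0) = 2.338×10^-5 K/W
  R_fibreglass batt = (1/1.66 − 1/1.81)/(4πk) = 0.04992/(4π·0.0441) = 0.09009 K/W
  R_cork board = (1/1.81 − 1/2.14)/(4πk) = 0.08520/(4π·0.0379) = 0.1789 K/W
ΣR = 4.416×10^-5 + 2.338×10^-5 + 0.09009 + 0.1789 = 0.2691 K/W
Q = ΔT/ΣR = (319.1 K − 280.29 K)/0.2691 = 144.2 W
From the inner boundary to the fibreglass batt/cork board interface, ΣR_partial = 0.09016 K/W.
T_interface = T_in − Q·ΣR_partial = 319.1 K − (144.2)(0.09016) = 306.1 K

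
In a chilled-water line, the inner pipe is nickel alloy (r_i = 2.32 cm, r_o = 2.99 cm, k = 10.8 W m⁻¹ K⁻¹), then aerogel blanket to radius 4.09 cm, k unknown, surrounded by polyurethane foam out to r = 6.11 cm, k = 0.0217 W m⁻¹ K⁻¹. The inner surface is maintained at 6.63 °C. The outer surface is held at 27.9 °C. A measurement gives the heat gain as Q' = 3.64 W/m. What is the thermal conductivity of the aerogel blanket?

k = 0.0172 W/m·K

ΣR = ΔT/Q' = |6.63 − 27.9|/3.64 = 5.843 m·K/W
Known resistances:
  R'_nickel alloy = ln(0.0299/0.0232)/(2πk) = 0.2537/(2π·10.8) = 0.003739 m·K/W
  R'_polyurethane foam = ln(0.0611/0.0409)/(2πk) = 0.4014/(2π·0.0217) = 2.944 m·K/W
R_aerogel blanket = ΣR − ΣR_known = 5.843 − 2.948 = 2.895 m·K/W
ln(r₂/r₁)/(2πk) = 2.895 ⇒ k = 0.3133/(2π·2.895) = 0.0172 W/m·K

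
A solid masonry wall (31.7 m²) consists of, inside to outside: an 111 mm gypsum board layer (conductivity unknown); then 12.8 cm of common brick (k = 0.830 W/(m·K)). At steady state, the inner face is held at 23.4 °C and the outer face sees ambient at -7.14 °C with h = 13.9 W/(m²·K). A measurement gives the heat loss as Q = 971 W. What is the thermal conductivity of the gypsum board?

ΣR = ΔT/Q = |23.4 − -7.14|/971 = 0.03145 K/W
Known resistances:
  R_common brick = L/(kA) = 0.128/(0.830·31.7) = 0.004865 K/W
  R_conv,out = 1/(hA) = 1/(13.9·31.7) = 0.002269 K/W
R_gypsum board = ΣR − ΣR_known = 0.03145 − 0.007134 = 0.02432 K/W
L/(kA) = 0.02432 ⇒ k = 0.111/(0.02432·31.7) = 0.144 W/m·K

k = 0.144 W/m·K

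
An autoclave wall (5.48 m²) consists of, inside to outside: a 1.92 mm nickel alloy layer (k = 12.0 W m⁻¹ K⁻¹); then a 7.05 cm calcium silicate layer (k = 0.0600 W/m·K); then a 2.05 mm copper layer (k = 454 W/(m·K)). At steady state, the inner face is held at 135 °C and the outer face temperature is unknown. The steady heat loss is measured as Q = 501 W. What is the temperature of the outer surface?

T_out = 27.6 °C

Sum the resistances:
  R_nickel alloy = L/(kA) = 0.00192/(12.0·5.48) = 2.920×10^-5 K/W
  R_calcium silicate = L/(kA) = 0.0705/(0.0600·5.48) = 0.2144 K/W
  R_copper = L/(kA) = 0.00205/(454·5.48) = 8.240×10^-7 K/W
ΣR = 0.2144 K/W
ΔT = Q·ΣR = 501 × 0.2144 = 107.4 K
Heat flows outward, so T_out = T_in − ΔT = 135 − 107.4 = 27.6 °C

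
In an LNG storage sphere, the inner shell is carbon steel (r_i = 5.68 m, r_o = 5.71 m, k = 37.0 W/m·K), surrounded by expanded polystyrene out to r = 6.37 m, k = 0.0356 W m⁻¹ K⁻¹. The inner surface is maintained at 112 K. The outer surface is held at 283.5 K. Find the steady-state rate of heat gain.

Q = 4.23 kW

Series thermal resistances, inner to outer:
  R_carbon steel = (1/5.68 − 1/5.71)/(4πk) = 9.250×10^-4/(4π·37.0) = 1.989×10^-6 K/W
  R_expanded polystyrene = (1/5.71 − 1/6.37)/(4πk) = 0.01815/(4π·0.0356) = 0.04056 K/W
ΣR = 1.989×10^-6 + 0.04056 = 0.04056 K/W
Q = ΔT/ΣR = (112 K − 283.5 K)/0.04056 = -4230 W
(Negative Q ⇒ heat flows inward; heat gain = 4230 W.)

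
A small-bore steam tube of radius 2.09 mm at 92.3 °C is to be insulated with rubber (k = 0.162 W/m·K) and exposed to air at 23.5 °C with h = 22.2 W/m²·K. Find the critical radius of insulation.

For a cylinder, r_cr = k_ins/h = 0.162/22.2 = 0.00730 m = 0.730 cm

r_cr = 0.730 cm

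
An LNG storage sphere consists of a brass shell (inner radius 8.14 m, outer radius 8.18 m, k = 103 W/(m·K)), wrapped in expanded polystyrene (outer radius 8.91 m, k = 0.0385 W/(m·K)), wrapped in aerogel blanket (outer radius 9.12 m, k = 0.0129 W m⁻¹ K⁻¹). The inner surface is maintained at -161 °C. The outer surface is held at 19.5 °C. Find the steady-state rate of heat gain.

Q = 4930 W

Resistance network (inner→outer):
  R_brass = (1/8.14 − 1/8.18)/(4πk) = 6.007×10^-4/(4π·103) = 4.641×10^-7 K/W
  R_expanded polystyrene = (1/8.18 − 1/8.91)/(4πk) = 0.01002/(4π·0.0385) = 0.02070 K/W
  R_aerogel blanket = (1/8.91 − 1/9.12)/(4πk) = 0.002584/(4π·0.0129) = 0.01594 K/W
ΣR = 4.641×10^-7 + 0.02070 + 0.01594 = 0.03664 K/W
Q = ΔT/ΣR = (-161 °C − 19.5 °C)/0.03664 = -4930 W
(Negative Q ⇒ heat flows inward; heat gain = 4930 W.)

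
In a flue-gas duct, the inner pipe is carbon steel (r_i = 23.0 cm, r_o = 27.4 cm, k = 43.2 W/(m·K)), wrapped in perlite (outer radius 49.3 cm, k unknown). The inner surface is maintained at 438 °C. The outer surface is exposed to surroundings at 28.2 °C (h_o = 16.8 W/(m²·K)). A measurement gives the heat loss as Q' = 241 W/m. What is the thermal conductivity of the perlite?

ΣR = ΔT/Q' = |438 − 28.2|/241 = 1.700 m·K/W
Known resistances:
  R'_carbon steel = ln(0.274/0.230)/(2πk) = 0.1750/(2π·43.2) = 6.449×10^-4 m·K/W
  R'_conv,out = 1/(2πr h) = 1/(2π·0.493·16.8) = 0.01922 m·K/W
R_perlite = ΣR − ΣR_known = 1.700 − 0.01986 = 1.680 m·K/W
ln(r₂/r₁)/(2πk) = 1.680 ⇒ k = 0.5874/(2π·1.680) = 0.0556 W/m·K

k = 0.0556 W/m·K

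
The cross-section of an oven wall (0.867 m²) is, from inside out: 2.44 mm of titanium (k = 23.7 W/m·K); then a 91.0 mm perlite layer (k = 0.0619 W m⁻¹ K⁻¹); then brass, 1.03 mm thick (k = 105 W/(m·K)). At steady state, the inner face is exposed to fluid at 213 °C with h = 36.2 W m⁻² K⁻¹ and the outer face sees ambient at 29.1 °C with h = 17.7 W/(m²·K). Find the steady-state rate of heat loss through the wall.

Series thermal resistances, inner to outer:
  R_conv,in = 1/(hA) = 1/(36.2·0.867) = 0.03186 K/W
  R_titanium = L/(kA) = 0.00244/(23.7·0.867) = 1.187×10^-4 K/W
  R_perlite = L/(kA) = 0.0910/(0.0619·0.867) = 1.696 K/W
  R_brass = L/(kA) = 0.00103/(105·0.867) = 1.131×10^-5 K/W
  R_conv,out = 1/(hA) = 1/(17.7·0.867) = 0.06516 K/W
ΣR = 0.03186 + 1.187×10^-4 + 1.696 + 1.131×10^-5 + 0.06516 = 1.793 K/W
Q = ΔT/ΣR = (213 °C − 29.1 °C)/1.793 = 103 W

Q = 103 W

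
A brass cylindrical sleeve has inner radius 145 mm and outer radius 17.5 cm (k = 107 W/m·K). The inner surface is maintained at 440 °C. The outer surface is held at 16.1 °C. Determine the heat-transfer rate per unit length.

Q' = 1.52×10^6 W/m

Q' = 2πk·ΔT/ln(r₂/r₁) = 2π × 107 × 423.9 / ln(0.175/0.145) = 1.52×10^6 W/m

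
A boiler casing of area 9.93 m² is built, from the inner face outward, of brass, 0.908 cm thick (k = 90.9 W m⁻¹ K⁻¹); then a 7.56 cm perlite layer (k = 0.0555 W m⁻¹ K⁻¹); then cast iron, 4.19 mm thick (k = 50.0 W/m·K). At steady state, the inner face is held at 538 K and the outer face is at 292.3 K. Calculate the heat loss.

Series thermal resistances, inner to outer:
  R_brass = L/(kA) = 0.00908/(90.9·9.93) = 1.006×10^-5 K/W
  R_perlite = L/(kA) = 0.0756/(0.0555·9.93) = 0.1372 K/W
  R_cast iron = L/(kA) = 0.00419/(50.0·9.93) = 8.439×10^-6 K/W
ΣR = 1.006×10^-5 + 0.1372 + 8.439×10^-6 = 0.1372 K/W
Q = ΔT/ΣR = (538 K − 292.3 K)/0.1372 = 1790 W

Q = 1790 W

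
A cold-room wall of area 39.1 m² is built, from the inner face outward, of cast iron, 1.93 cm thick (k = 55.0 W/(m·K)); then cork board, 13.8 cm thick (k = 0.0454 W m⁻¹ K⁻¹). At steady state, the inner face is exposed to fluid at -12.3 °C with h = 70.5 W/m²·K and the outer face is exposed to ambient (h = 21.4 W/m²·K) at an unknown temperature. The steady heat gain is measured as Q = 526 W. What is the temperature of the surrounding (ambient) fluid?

T_out = 29.4 °C

Sum the resistances:
  R_conv,in = 1/(hA) = 1/(70.5·39.1) = 3.628×10^-4 K/W
  R_cast iron = L/(kA) = 0.0193/(55.0·39.1) = 8.975×10^-6 K/W
  R_cork board = L/(kA) = 0.138/(0.0454·39.1) = 0.07774 K/W
  R_conv,out = 1/(hA) = 1/(21.4·39.1) = 0.001195 K/W
ΣR = 0.07931 K/W
ΔT = Q·ΣR = 526 × 0.07931 = 41.72 K
Heat flows inward, so T_out = T_in + ΔT = -12.3 + 41.72 = 29.4 °C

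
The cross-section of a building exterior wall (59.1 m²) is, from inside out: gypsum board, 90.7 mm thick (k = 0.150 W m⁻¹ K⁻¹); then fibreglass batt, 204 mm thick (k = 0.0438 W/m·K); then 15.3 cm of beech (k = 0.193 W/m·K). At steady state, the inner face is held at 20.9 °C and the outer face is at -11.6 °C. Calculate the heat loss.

Series thermal resistances, inner to outer:
  R_gypsum board = L/(kA) = 0.0907/(0.150·59.1) = 0.01023 K/W
  R_fibreglass batt = L/(kA) = 0.204/(0.0438·59.1) = 0.07881 K/W
  R_beech = L/(kA) = 0.153/(0.193·59.1) = 0.01341 K/W
ΣR = 0.01023 + 0.07881 + 0.01341 = 0.1024 K/W
Q = ΔT/ΣR = (20.9 °C − -11.6 °C)/0.1024 = 317 W

Q = 317 W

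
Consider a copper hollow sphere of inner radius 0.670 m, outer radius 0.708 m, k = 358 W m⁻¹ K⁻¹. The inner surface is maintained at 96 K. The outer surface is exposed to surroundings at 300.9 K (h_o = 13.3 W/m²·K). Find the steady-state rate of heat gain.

Q = 17.1 kW

Treat each layer as a resistance in series:
  R_copper = (1/0.670 − 1/0.708)/(4πk) = 0.08011/(4π·358) = 1.781×10^-5 K/W
  R_conv,out = 1/(4πr²h) = 1/(4π·0.708²·13.3) = 0.01194 K/W
ΣR = 1.781×10^-5 + 0.01194 = 0.01196 K/W
Q = ΔT/ΣR = (96 K − 300.9 K)/0.01196 = -17100 W
(Negative Q ⇒ heat flows inward; heat gain = 17100 W.)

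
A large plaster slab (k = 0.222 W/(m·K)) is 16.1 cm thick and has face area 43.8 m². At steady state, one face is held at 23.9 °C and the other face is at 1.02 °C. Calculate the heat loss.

Q = 1380 W

Q = kA·ΔT/L = 0.222 × 43.8 × |23.9 °C − 1.02 °C| / 0.161 = 1380 W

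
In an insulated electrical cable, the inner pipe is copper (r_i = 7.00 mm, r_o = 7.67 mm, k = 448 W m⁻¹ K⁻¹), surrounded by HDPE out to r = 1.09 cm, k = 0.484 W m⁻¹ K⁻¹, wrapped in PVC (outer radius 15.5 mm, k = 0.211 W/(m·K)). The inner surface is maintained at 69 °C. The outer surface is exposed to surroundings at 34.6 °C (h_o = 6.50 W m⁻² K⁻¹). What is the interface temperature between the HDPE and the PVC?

T = 67.0 °C

Treat each layer as a resistance in series:
  R'_copper = ln(0.00767/0.00700)/(2πk) = 0.09141/(2π·448) = 3.247×10^-5 m·K/W
  R'_HDPE = ln(0.0109/0.00767)/(2πk) = 0.3514/(2π·0.484) = 0.1156 m·K/W
  R'_PVC = ln(0.0155/0.0109)/(2πk) = 0.3521/(2π·0.211) = 0.2656 m·K/W
  R'_conv,out = 1/(2πr h) = 1/(2π·0.0155·6.50) = 1.580 m·K/W
ΣR = 3.247×10^-5 + 0.1156 + 0.2656 + 1.580 = 1.961 m·K/W
Q' = ΔT/ΣR = (69 °C − 34.6 °C)/1.961 = 17.54 W/m
From the inner boundary to the HDPE/PVC interface, ΣR_partial = 0.1156 m·K/W.
T_interface = T_in − Q'·ΣR_partial = 69 °C − (17.54)(0.1156) = 67.0 °C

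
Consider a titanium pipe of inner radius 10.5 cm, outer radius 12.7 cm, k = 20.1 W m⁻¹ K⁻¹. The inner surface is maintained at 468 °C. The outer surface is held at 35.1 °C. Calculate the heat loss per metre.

Q' = 287 kW/m

Q' = 2πk·ΔT/ln(r₂/r₁) = 2π × 20.1 × 432.9 / ln(0.127/0.105) = 2.87×10^5 W/m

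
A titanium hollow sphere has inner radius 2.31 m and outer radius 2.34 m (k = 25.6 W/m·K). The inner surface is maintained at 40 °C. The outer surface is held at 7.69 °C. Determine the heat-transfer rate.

Q = 4πk·ΔT/(1/r₁ − 1/r₂) = 4π × 25.6 × 32.31 / (1/2.31 − 1/2.34) = 1.87×10^6 W

Q = 1.87×10^6 W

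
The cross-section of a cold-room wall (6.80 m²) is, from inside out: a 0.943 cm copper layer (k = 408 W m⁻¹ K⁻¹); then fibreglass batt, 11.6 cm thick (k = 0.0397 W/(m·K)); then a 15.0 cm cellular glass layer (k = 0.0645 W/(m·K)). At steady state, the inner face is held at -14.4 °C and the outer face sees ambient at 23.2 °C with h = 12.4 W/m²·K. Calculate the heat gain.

Resistance network (inner→outer):
  R_copper = L/(kA) = 0.00943/(408·6.80) = 3.399×10^-6 K/W
  R_fibreglass batt = L/(kA) = 0.116/(0.0397·6.80) = 0.4297 K/W
  R_cellular glass = L/(kA) = 0.150/(0.0645·6.80) = 0.3420 K/W
  R_conv,out = 1/(hA) = 1/(12.4·6.80) = 0.01186 K/W
ΣR = 3.399×10^-6 + 0.4297 + 0.3420 + 0.01186 = 0.7836 K/W
Q = ΔT/ΣR = (-14.4 °C − 23.2 °C)/0.7836 = -48.0 W
(Negative Q ⇒ heat flows inward; heat gain = 48.0 W.)

Q = 48.0 W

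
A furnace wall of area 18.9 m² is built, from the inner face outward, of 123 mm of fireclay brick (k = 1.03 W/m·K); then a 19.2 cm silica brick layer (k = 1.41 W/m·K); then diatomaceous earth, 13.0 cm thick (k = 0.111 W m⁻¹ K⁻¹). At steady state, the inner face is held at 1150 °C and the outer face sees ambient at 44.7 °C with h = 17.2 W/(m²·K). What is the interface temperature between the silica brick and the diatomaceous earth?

T = 960 °C

Treat each layer as a resistance in series:
  R_fireclay brick = L/(kA) = 0.123/(1.03·18.9) = 0.006318 K/W
  R_silica brick = L/(kA) = 0.192/(1.41·18.9) = 0.007205 K/W
  R_diatomaceous earth = L/(kA) = 0.130/(0.111·18.9) = 0.06197 K/W
  R_conv,out = 1/(hA) = 1/(17.2·18.9) = 0.003076 K/W
ΣR = 0.006318 + 0.007205 + 0.06197 + 0.003076 = 0.07857 K/W
Q = ΔT/ΣR = (1150 °C − 44.7 °C)/0.07857 = 14070 W
From the inner boundary to the silica brick/diatomaceous earth interface, ΣR_partial = 0.01352 K/W.
T_interface = T_in − Q·ΣR_partial = 1150 °C − (14070)(0.01352) = 960 °C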